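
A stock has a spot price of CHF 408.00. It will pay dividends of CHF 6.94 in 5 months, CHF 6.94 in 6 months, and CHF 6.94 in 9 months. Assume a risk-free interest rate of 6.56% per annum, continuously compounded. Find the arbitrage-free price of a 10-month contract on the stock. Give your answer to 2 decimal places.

PV(dividends) I = 6.94·e^(−0.0656·5/12) + 6.94·e^(−0.0656·6/12) + 6.94·e^(−0.0656·9/12)
I = 6.7529 + 6.7161 + 6.6068 = 20.0758
F = (S − I)·e^(rT) = (408.00 − 20.0758) · e^(0.0656·10/12)
= 387.9242 · e^0.054667 = 387.9242 × 1.056189 = CHF 409.72

CHF 409.72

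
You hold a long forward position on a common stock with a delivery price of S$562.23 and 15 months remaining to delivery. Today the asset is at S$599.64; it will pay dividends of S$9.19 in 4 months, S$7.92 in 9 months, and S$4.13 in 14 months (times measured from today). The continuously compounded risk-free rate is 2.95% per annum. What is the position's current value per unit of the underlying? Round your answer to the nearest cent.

S$36.93

PV(remaining dividends) I = 9.19·e^(−0.0295·4/12) + 7.92·e^(−0.0295·9/12) + 4.13·e^(−0.0295·14/12) = 20.8370
Current forward F = (S − I)·e^(rT) = (599.64 − 20.8370)·e^(0.0295·15/12) = 578.8030 × 1.037563 = 600.5446
Value (long) = (F − K)·e^(−rT) = (600.5446 − 562.23) × 0.963797 = 36.9275
Value = S$36.93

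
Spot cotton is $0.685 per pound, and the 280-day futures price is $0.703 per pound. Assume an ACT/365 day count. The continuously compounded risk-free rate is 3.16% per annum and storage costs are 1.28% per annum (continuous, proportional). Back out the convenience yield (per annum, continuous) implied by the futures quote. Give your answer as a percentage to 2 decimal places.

1.06%

F = S·e^((r+u−y)T) ⇒ (r+u−y) = ln(F/S)/T
ln(0.703/0.685) = 0.025938; /T ⇒ 0.033812
y = r + u − ln(F/S)/T = 0.0316 + 0.0128 − 0.033812 = 0.010588
y = 1.06%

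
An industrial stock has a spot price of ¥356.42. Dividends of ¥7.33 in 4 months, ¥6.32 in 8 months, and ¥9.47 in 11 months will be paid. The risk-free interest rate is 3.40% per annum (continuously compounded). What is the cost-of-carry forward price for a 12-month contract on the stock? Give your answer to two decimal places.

PV(dividends) I = 7.33·e^(−0.0340·4/12) + 6.32·e^(−0.0340·8/12) + 9.47·e^(−0.0340·11/12)
I = 7.2474 + 6.1784 + 9.1794 = 22.6052
F = (S − I)·e^(rT) = (356.42 − 22.6052) · e^(0.0340·12/12)
= 333.8148 · e^0.034000 = 333.8148 × 1.034585 = ¥345.36

¥345.36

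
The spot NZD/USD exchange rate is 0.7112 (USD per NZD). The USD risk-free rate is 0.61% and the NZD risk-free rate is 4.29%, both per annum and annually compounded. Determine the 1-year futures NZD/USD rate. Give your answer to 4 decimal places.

By covered interest parity, F = S · (1+r_USD)^T / (1+r_NZD)^T
= 0.7112 × 1.006100 / 1.042900 = 0.7112 × 0.964714
F = 0.6861 USD per NZD

0.6861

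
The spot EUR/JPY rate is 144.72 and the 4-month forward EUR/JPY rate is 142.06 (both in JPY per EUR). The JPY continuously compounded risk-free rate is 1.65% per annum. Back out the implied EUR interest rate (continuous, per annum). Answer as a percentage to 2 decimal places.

F = S·e^((r_JPY − r_EUR)T) ⇒ r_EUR = r_JPY − ln(F/S)/T
ln(142.06/144.72) = -0.018551; /(4/12) = -0.055653
r_EUR = 0.0165 + 0.055653 = 0.072153
r_EUR = 7.22%

7.22%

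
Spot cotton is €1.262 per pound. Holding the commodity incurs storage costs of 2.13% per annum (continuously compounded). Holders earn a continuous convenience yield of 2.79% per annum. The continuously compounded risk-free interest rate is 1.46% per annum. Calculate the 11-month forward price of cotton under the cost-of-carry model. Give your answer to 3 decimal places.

€1.271 per pound

Net carry = r + u − y = 0.0146 + 0.0213 − 0.0279 = 0.0080
F = S·e^((r+u−y)T) = 1.262 · e^(0.0080 × 11/12) = 1.262 · e^0.007333
= 1.262 × 1.007360 = €1.271 per pound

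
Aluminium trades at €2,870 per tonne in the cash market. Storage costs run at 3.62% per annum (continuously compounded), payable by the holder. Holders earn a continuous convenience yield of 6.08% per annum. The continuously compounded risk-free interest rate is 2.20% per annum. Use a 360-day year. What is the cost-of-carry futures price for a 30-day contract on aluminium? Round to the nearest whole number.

€2,869 per tonne

Net carry = r + u − y = 0.0220 + 0.0362 − 0.0608 = -0.0026
F = S·e^((r+u−y)T) = 2870 · e^(-0.0026 × 30/360) = 2870 · e^-0.000217
= 2870 × 0.999783 = €2,869 per tonne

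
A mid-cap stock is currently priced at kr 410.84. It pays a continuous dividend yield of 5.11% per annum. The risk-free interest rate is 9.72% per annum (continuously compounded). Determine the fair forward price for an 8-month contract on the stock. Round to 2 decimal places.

F = S·e^((r − q)T) = 410.84 · e^((0.0972 − 0.0511) × 8/12)
= 410.84 · e^0.030733 = 410.84 × 1.031210
F = kr 423.66

kr 423.66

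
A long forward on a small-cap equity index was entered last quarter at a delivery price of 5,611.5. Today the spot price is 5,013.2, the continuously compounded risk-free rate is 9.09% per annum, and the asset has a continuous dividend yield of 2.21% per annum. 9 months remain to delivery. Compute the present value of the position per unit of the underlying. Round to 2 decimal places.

Current fair forward for the remaining 9 months: F = S·e^((r − q)·T), (r − q) = 0.0909 − 0.0221 = 0.0688
F = 5013.2 · e^(0.0688 × 9/12) = 5013.2 × 1.05295448 = 5278.6714
Value of long forward = (F − K)·e^(−rT) = (5278.6714 − 5611.5) · e^(−0.0909·9/12)
= -332.8286 × 0.93409699 = -310.89

-310.89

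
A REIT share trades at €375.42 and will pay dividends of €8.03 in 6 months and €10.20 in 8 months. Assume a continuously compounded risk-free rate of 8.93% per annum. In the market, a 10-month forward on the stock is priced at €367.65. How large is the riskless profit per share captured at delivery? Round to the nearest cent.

PV(dividends) I = 8.03·e^(−0.0893·6/12) + 10.20·e^(−0.0893·8/12) = 17.2898
Fair forward F* = (S − I)·e^(rT) = (375.42 − 17.2898)·e^0.074417 = 358.1302 × 1.077256 = 385.7979
Market €367.65 < fair 385.7979: forward underpriced → reverse cash-and-carry (short the stock, invest proceeds at r, pay the dividends, go long the forward).
Profit at T = |F_mkt − F*| = |367.65 − 385.7979| = €18.15 per share

€18.15 per share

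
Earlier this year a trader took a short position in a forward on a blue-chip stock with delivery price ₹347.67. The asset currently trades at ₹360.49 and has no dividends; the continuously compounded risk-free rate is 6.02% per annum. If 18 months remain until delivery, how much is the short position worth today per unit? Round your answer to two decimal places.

-₹42.84

Current fair forward for the remaining 18 months: F = S·e^(r·T), r = 0.0602
F = 360.49 · e^(0.0602 × 18/12) = 360.49 × 1.094503 = 394.5574
Value of long forward = (F − K)·e^(−rT) = (394.5574 − 347.67) · e^(−0.0602·18/12)
= 46.8874 × 0.913657 = 42.84
Short position value = −(long value) = -₹42.84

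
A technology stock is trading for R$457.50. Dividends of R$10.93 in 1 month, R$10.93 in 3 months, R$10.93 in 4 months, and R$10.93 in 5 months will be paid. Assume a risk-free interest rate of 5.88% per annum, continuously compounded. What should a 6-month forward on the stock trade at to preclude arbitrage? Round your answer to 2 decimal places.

PV(dividends) I = 10.93·e^(−0.0588·1/12) + 10.93·e^(−0.0588·3/12) + 10.93·e^(−0.0588·4/12) + 10.93·e^(−0.0588·5/12)
I = 10.8766 + 10.7705 + 10.7179 + 10.6655 = 43.0305
F = (S − I)·e^(rT) = (457.50 − 43.0305) · e^(0.0588·6/12)
= 414.4695 · e^0.029400 = 414.4695 × 1.029836 = R$426.84

R$426.84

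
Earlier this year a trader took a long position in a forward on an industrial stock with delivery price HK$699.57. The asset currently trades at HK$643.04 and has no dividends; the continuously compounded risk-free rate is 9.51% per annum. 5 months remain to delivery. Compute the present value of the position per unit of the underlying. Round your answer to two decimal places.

-HK$29.35

Current fair forward for the remaining 5 months: F = S·e^(r·T), r = 0.0951
F = 643.04 · e^(0.0951 × 5/12) = 643.04 × 1.040421 = 669.0323
Value of long forward = (F − K)·e^(−rT) = (669.0323 − 699.57) · e^(−0.0951·5/12)
= -30.5377 × 0.961150 = -29.35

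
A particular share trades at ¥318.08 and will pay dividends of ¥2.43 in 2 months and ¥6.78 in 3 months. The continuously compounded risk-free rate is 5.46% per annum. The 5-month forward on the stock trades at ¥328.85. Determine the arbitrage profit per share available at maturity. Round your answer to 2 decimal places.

¥12.76 per share

PV(dividends) I = 2.43·e^(−0.0546·2/12) + 6.78·e^(−0.0546·3/12) = 9.0961
Fair forward F* = (S − I)·e^(rT) = (318.08 − 9.0961)·e^0.022750 = 308.9839 × 1.023011 = 316.0939
Market ¥328.85 > fair 316.0939: forward overpriced → cash-and-carry (borrow at r, buy the stock and collect the dividends, short the forward).
Profit at T = |F_mkt − F*| = |328.85 − 316.0939| = ¥12.76 per share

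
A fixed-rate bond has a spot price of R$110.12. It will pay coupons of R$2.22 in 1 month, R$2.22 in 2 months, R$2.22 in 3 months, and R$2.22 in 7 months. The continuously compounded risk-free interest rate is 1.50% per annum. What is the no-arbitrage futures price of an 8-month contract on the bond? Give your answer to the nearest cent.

PV(coupons) I = 2.22·e^(−0.0150·1/12) + 2.22·e^(−0.0150·2/12) + 2.22·e^(−0.0150·3/12) + 2.22·e^(−0.0150·7/12)
I = 2.2172 + 2.2145 + 2.2117 + 2.2007 = 8.8441
F = (S − I)·e^(rT) = (110.12 − 8.8441) · e^(0.0150·8/12)
= 101.2759 · e^0.010000 = 101.2759 × 1.010050 = R$102.29

R$102.29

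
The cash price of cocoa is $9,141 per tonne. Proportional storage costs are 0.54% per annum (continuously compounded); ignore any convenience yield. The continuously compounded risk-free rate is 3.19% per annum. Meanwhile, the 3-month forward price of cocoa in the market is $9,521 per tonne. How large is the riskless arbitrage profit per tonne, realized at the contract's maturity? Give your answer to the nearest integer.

$294 per tonne

Fair forward: F* = S·e^(carry·T), with carry = (r + u) = 0.0319 + 0.0054 = 0.0373
F* = 9141 · e^(0.0373 × 3/12) = 9141 · e^0.009325 = 9141 × 1.009369 = $9226.6420
Market $9521 > fair $9226.6420: forward overpriced → cash-and-carry (buy spot, short the forward).
At maturity, profit = |F_mkt − F*| = |9521 − 9226.6420| = $294 per tonne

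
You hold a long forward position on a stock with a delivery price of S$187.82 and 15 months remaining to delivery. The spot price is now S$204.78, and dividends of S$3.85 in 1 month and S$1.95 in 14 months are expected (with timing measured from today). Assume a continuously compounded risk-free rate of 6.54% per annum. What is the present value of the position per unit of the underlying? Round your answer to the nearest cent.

S$26.07

PV(remaining dividends) I = 3.85·e^(−0.0654·1/12) + 1.95·e^(−0.0654·14/12) = 5.6358
Current forward F = (S − I)·e^(rT) = (204.78 − 5.6358)·e^(0.0654·15/12) = 199.1442 × 1.085184 = 216.1081
Value (long) = (F − K)·e^(−rT) = (216.1081 − 187.82) × 0.921502 = 26.0675
Value = S$26.07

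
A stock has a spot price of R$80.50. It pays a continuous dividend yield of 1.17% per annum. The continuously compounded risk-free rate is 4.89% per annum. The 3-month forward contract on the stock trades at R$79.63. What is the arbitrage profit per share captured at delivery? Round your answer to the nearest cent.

Fair forward: F* = S·e^(carry·T), with carry = (r − q) = 0.0489 − 0.0117 = 0.0372
F* = 80.50 · e^(0.0372 × 3/12) = 80.50 · e^0.009300 = 80.50 × 1.009343 = R$81.2521
Market R$79.63 < fair R$81.2521: forward underpriced → reverse cash-and-carry (short spot, go long the forward).
At maturity, profit = |F_mkt − F*| = |79.63 − 81.2521| = R$1.62 per share

R$1.62 per share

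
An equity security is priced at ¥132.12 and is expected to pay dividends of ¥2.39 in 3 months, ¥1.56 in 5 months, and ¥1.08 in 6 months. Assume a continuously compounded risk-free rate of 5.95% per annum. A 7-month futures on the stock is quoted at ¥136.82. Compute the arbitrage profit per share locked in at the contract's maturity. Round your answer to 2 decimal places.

PV(dividends) I = 2.39·e^(−0.0595·3/12) + 1.56·e^(−0.0595·5/12) + 1.08·e^(−0.0595·6/12) = 4.9249
Fair futures F* = (S − I)·e^(rT) = (132.12 − 4.9249)·e^0.034708 = 127.1951 × 1.035317 = 131.6872
Market ¥136.82 > fair 131.6872: forward overpriced → cash-and-carry (borrow at r, buy the stock and collect the dividends, short the forward).
Profit at T = |F_mkt − F*| = |136.82 − 131.6872| = ¥5.13 per share

¥5.13 per share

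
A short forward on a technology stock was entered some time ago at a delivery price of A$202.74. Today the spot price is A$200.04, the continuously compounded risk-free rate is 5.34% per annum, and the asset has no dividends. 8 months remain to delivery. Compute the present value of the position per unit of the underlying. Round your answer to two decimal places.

Current fair forward for the remaining 8 months: F = S·e^(r·T), r = 0.0534
F = 200.04 · e^(0.0534 × 8/12) = 200.04 × 1.036241 = 207.2896
Value of long forward = (F − K)·e^(−rT) = (207.2896 − 202.74) · e^(−0.0534·8/12)
= 4.5496 × 0.965026 = 4.39
Short position value = −(long value) = -A$4.39

-A$4.39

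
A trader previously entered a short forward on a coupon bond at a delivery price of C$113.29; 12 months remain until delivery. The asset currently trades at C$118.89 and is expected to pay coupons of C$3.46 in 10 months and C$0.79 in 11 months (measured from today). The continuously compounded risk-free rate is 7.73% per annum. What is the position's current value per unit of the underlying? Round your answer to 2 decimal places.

-C$10.05

PV(remaining coupons) I = 3.46·e^(−0.0773·10/12) + 0.79·e^(−0.0773·11/12) = 3.9801
Current forward F = (S − I)·e^(rT) = (118.89 − 3.9801)·e^(0.0773·12/12) = 114.9099 × 1.080366 = 124.1447
Value (long) = (F − K)·e^(−rT) = (124.1447 − 113.29) × 0.925612 = 10.0472
Short position value = −(long value) = -C$10.05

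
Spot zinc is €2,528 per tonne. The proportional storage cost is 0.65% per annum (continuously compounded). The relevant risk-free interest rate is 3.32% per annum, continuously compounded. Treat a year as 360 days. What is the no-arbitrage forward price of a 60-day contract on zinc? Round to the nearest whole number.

€2,545 per tonne

Net carry = r + u − y = 0.0332 + 0.0065 − 0.0000 = 0.0397
F = S·e^((r+u−y)T) = 2528 · e^(0.0397 × 60/360) = 2528 · e^0.006617
= 2528 × 1.006639 = €2,545 per tonne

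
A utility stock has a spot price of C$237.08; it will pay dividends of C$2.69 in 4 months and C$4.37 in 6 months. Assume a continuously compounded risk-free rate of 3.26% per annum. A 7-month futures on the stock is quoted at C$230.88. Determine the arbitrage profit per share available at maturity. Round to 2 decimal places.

PV(dividends) I = 2.69·e^(−0.0326·4/12) + 4.37·e^(−0.0326·6/12) = 6.9603
Fair futures F* = (S − I)·e^(rT) = (237.08 − 6.9603)·e^0.019017 = 230.1197 × 1.019199 = 234.5378
Market C$230.88 < fair 234.5378: forward underpriced → reverse cash-and-carry (short the stock, invest proceeds at r, pay the dividends, go long the forward).
Profit at T = |F_mkt − F*| = |230.88 − 234.5378| = C$3.66 per share

C$3.66 per share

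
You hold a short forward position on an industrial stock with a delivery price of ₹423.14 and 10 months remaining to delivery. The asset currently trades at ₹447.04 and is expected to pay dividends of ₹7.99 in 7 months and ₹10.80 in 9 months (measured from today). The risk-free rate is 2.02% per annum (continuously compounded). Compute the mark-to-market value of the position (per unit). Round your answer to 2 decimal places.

PV(remaining dividends) I = 7.99·e^(−0.0202·7/12) + 10.80·e^(−0.0202·9/12) = 18.5340
Current forward F = (S − I)·e^(rT) = (447.04 − 18.5340)·e^(0.0202·10/12) = 428.5060 × 1.016976 = 435.7803
Value (long) = (F − K)·e^(−rT) = (435.7803 − 423.14) × 0.983308 = 12.4293
Short position value = −(long value) = -₹12.43

-₹12.43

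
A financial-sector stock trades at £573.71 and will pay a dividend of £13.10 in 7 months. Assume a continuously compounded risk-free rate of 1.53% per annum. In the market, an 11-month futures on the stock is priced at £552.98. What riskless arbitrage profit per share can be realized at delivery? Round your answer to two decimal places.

PV(dividends) I = 13.10·e^(−0.0153·7/12) = 12.9836
Fair futures F* = (S − I)·e^(rT) = (573.71 − 12.9836)·e^0.014025 = 560.7264 × 1.014124 = 568.6461
Market £552.98 < fair 568.6461: forward underpriced → reverse cash-and-carry (short the stock, invest proceeds at r, pay the dividends, go long the forward).
Profit at T = |F_mkt − F*| = |552.98 − 568.6461| = £15.67 per share

£15.67 per share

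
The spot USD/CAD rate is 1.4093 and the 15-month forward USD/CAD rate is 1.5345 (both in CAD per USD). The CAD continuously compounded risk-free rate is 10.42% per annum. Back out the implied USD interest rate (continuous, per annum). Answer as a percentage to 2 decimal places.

F = S·e^((r_CAD − r_USD)T) ⇒ r_USD = r_CAD − ln(F/S)/T
ln(1.5345/1.4093) = 0.085111; /(15/12) = 0.068089
r_USD = 0.1042 − 0.068089 = 0.036111
r_USD = 3.61%

3.61%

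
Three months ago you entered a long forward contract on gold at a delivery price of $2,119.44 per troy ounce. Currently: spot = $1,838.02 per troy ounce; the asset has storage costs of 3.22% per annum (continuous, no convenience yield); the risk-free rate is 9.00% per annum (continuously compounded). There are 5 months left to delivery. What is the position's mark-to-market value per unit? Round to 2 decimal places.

Current fair forward for the remaining 5 months: F = S·e^((r + u)·T), (r + u) = 0.0900 + 0.0322 = 0.1222
F = 1838.02 · e^(0.1222 × 5/12) = 1838.02 × 1.05223520 = 1934.0293
Value of long forward = (F − K)·e^(−rT) = (1934.0293 − 2119.44) · e^(−0.0900·5/12)
= -185.4107 × 0.96319442 = -178.59

-$178.59 per troy ounce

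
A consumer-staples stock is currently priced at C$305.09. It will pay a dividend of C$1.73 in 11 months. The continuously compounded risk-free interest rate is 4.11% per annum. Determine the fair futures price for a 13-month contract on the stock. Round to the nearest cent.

C$317.24

PV(dividends) I = 1.73·e^(−0.0411·11/12)
I = 1.6660
F = (S − I)·e^(rT) = (305.09 − 1.6660) · e^(0.0411·13/12)
= 303.4240 · e^0.044525 = 303.4240 × 1.045531 = C$317.24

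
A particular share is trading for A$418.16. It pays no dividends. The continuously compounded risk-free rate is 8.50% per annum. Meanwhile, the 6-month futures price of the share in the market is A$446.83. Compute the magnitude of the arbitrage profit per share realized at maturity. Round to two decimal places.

Fair futures: F* = S·e^(carry·T), with carry = r = 0.0850
F* = 418.16 · e^(0.0850 × 6/12) = 418.16 · e^0.042500 = 418.16 × 1.043416 = A$436.3148
Market A$446.83 > fair A$436.3148: forward overpriced → cash-and-carry (buy spot, short the forward).
At maturity, profit = |F_mkt − F*| = |446.83 − 436.3148| = A$10.52 per share

A$10.52 per share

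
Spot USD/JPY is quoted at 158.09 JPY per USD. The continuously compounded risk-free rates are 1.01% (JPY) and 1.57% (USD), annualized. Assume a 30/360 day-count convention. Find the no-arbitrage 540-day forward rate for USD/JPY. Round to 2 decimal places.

F = S·e^((r_JPY − r_USD)T) = 158.09 · e^((0.0101 − 0.0157) × 540/360)
= 158.09 · e^-0.008400 = 158.09 × 0.991635
F = 156.77 JPY per USD

156.77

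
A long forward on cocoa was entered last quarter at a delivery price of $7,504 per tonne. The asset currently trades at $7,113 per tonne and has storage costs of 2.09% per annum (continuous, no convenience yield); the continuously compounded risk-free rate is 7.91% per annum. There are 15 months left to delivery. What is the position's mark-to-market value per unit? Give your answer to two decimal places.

Current fair forward for the remaining 15 months: F = S·e^((r + u)·T), (r + u) = 0.0791 + 0.0209 = 0.1000
F = 7113 · e^(0.1000 × 15/12) = 7113 × 1.13314845 = 8060.0849
Value of long forward = (F − K)·e^(−rT) = (8060.0849 − 7504) · e^(−0.0791·15/12)
= 556.0849 × 0.90585593 = 503.73

$503.73 per tonne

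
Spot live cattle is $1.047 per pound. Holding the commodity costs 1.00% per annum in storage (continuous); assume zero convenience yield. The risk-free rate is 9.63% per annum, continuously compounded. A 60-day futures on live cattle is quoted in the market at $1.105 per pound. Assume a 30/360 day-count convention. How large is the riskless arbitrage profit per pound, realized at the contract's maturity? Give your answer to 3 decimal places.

Fair futures: F* = S·e^(carry·T), with carry = (r + u) = 0.0963 + 0.0100 = 0.1063
F* = 1.047 · e^(0.1063 × 60/360) = 1.047 · e^0.017717 = 1.047 × 1.017875 = $1.0657
Market $1.105 > fair $1.0657: forward overpriced → cash-and-carry (buy spot, short the forward).
At maturity, profit = |F_mkt − F*| = |1.105 − 1.0657| = $0.039 per pound

$0.039 per pound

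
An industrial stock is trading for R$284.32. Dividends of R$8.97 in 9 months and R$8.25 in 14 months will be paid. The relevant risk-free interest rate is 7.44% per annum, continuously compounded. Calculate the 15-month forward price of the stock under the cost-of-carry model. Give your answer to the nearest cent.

PV(dividends) I = 8.97·e^(−0.0744·9/12) + 8.25·e^(−0.0744·14/12)
I = 8.4832 + 7.5641 = 16.0473
F = (S − I)·e^(rT) = (284.32 − 16.0473) · e^(0.0744·15/12)
= 268.2727 · e^0.093000 = 268.2727 × 1.097462 = R$294.42

R$294.42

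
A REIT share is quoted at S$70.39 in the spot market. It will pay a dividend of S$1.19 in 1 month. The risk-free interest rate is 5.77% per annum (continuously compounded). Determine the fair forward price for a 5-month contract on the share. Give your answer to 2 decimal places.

S$70.89

PV(dividends) I = 1.19·e^(−0.0577·1/12)
I = 1.1843
F = (S − I)·e^(rT) = (70.39 − 1.1843) · e^(0.0577·5/12)
= 69.2057 · e^0.024042 = 69.2057 × 1.024333 = S$70.89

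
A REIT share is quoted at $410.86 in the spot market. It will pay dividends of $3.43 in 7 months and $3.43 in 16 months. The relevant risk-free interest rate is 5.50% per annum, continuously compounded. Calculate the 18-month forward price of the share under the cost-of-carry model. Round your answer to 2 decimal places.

$439.12

PV(dividends) I = 3.43·e^(−0.0550·7/12) + 3.43·e^(−0.0550·16/12)
I = 3.3217 + 3.1875 = 6.5092
F = (S − I)·e^(rT) = (410.86 − 6.5092) · e^(0.0550·18/12)
= 404.3508 · e^0.082500 = 404.3508 × 1.085999 = $439.12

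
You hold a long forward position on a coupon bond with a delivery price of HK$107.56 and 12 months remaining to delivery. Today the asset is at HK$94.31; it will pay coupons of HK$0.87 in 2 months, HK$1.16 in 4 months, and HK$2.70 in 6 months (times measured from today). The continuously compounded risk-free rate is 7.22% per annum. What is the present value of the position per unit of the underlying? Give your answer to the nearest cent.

-HK$10.35

PV(remaining coupons) I = 0.87·e^(−0.0722·2/12) + 1.16·e^(−0.0722·4/12) + 2.70·e^(−0.0722·6/12) = 4.5963
Current forward F = (S − I)·e^(rT) = (94.31 − 4.5963)·e^(0.0722·12/12) = 89.7137 × 1.074870 = 96.4306
Value (long) = (F − K)·e^(−rT) = (96.4306 − 107.56) × 0.930345 = -10.3542
Value = -HK$10.35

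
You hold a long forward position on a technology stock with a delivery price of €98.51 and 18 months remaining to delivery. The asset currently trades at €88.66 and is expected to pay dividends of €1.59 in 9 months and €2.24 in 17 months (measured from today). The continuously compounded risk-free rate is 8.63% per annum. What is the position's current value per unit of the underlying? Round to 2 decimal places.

PV(remaining dividends) I = 1.59·e^(−0.0863·9/12) + 2.24·e^(−0.0863·17/12) = 3.4726
Current forward F = (S − I)·e^(rT) = (88.66 − 3.4726)·e^(0.0863·18/12) = 85.1874 × 1.138202 = 96.9605
Value (long) = (F − K)·e^(−rT) = (96.9605 − 98.51) × 0.878579 = -1.3614
Value = -€1.36

-€1.36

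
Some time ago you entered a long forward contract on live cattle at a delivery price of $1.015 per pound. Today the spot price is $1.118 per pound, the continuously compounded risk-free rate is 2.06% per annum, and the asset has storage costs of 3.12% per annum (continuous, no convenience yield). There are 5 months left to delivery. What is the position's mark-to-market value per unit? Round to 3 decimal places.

Current fair forward for the remaining 5 months: F = S·e^((r + u)·T), (r + u) = 0.0206 + 0.0312 = 0.0518
F = 1.118 · e^(0.0518 × 5/12) = 1.118 × 1.021818 = 1.1424
Value of long forward = (F − K)·e^(−rT) = (1.1424 − 1.015) · e^(−0.0206·5/12)
= 0.1274 × 0.991453 = 0.126

$0.126 per pound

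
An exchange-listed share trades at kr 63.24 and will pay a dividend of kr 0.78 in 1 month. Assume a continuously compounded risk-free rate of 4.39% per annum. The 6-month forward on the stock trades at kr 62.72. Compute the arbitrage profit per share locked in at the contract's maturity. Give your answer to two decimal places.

PV(dividends) I = 0.78·e^(−0.0439·1/12) = 0.7772
Fair forward F* = (S − I)·e^(rT) = (63.24 − 0.7772)·e^0.021950 = 62.4628 × 1.022193 = 63.8490
Market kr 62.72 < fair 63.8490: forward underpriced → reverse cash-and-carry (short the stock, invest proceeds at r, pay the dividends, go long the forward).
Profit at T = |F_mkt − F*| = |62.72 − 63.8490| = kr 1.13 per share

kr 1.13 per share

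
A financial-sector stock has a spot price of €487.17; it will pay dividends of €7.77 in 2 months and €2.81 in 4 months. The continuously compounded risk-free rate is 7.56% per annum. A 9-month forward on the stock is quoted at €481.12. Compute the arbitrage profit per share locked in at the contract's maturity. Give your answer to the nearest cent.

€23.45 per share

PV(dividends) I = 7.77·e^(−0.0756·2/12) + 2.81·e^(−0.0756·4/12) = 10.4128
Fair forward F* = (S − I)·e^(rT) = (487.17 − 10.4128)·e^0.056700 = 476.7572 × 1.058338 = 504.5703
Market €481.12 < fair 504.5703: forward underpriced → reverse cash-and-carry (short the stock, invest proceeds at r, pay the dividends, go long the forward).
Profit at T = |F_mkt − F*| = |481.12 − 504.5703| = €23.45 per share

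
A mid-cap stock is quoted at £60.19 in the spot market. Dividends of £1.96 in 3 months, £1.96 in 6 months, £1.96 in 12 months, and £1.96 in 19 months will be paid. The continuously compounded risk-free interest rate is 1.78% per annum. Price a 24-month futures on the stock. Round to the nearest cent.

£54.37

PV(dividends) I = 1.96·e^(−0.0178·3/12) + 1.96·e^(−0.0178·6/12) + 1.96·e^(−0.0178·12/12) + 1.96·e^(−0.0178·19/12)
I = 1.9513 + 1.9426 + 1.9254 + 1.9055 = 7.7248
F = (S − I)·e^(rT) = (60.19 − 7.7248) · e^(0.0178·24/12)
= 52.4652 · e^0.035600 = 52.4652 × 1.036241 = £54.37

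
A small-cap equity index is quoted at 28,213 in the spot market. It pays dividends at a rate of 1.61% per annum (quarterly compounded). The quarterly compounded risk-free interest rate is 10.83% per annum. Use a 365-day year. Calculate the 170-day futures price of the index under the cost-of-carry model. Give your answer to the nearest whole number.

F = S · (1+r/4)^(4T) / (1+q/4)^(4T)
= 28213 × 1.051030 / 1.007512 = 28213 × 1.043194
F = 29,432

29,432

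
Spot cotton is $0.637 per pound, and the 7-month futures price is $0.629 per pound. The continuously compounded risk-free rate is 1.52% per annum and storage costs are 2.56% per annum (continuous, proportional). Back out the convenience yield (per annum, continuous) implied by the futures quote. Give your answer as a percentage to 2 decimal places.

6.25%

F = S·e^((r+u−y)T) ⇒ (r+u−y) = ln(F/S)/T
ln(0.629/0.637) = -0.012638; /T ⇒ -0.021665
y = r + u − ln(F/S)/T = 0.0152 + 0.0256 + 0.021665 = 0.062465
y = 6.25%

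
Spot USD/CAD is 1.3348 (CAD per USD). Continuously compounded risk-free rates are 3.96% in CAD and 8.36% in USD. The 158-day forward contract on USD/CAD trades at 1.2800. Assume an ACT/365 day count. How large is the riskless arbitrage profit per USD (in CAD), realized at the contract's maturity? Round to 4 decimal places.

Fair forward: F* = S·e^(carry·T), with carry = (r_CAD − r_USD) = 0.0396 − 0.0836 = -0.0440
F* = 1.3348 · e^(-0.0440 × 158/365) = 1.3348 · e^-0.019047 = 1.3348 × 0.981133 = 1.3096
Market 1.2800 < fair 1.3096: forward underpriced → reverse cash-and-carry (short spot, go long the forward).
At maturity, profit = |F_mkt − F*| = |1.2800 − 1.3096| = 0.0296 per USD (in CAD)

0.0296 per USD (in CAD)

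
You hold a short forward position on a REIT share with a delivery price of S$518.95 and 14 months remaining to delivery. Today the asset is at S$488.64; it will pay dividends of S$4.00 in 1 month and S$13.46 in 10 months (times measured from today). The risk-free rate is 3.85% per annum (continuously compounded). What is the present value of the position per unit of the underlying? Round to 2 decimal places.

S$24.54

PV(remaining dividends) I = 4.00·e^(−0.0385·1/12) + 13.46·e^(−0.0385·10/12) = 17.0222
Current forward F = (S − I)·e^(rT) = (488.64 − 17.0222)·e^(0.0385·14/12) = 471.6178 × 1.045941 = 493.2844
Value (long) = (F − K)·e^(−rT) = (493.2844 − 518.95) × 0.956077 = -24.5383
Short position value = −(long value) = S$24.54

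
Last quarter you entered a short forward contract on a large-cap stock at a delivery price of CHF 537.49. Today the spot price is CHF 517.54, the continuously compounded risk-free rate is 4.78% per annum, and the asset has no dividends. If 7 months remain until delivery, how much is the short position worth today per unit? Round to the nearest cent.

CHF 5.17

Current fair forward for the remaining 7 months: F = S·e^(r·T), r = 0.0478
F = 517.54 · e^(0.0478 × 7/12) = 517.54 × 1.028276 = 532.1740
Value of long forward = (F − K)·e^(−rT) = (532.1740 − 537.49) · e^(−0.0478·7/12)
= -5.3160 × 0.972502 = -5.17
Short position value = −(long value) = CHF 5.17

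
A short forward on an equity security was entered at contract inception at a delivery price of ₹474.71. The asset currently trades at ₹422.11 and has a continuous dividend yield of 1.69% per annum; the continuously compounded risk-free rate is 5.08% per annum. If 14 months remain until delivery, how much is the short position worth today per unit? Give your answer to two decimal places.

Current fair forward for the remaining 14 months: F = S·e^((r − q)·T), (r − q) = 0.0508 − 0.0169 = 0.0339
F = 422.11 · e^(0.0339 × 14/12) = 422.11 × 1.040343 = 439.1392
Value of long forward = (F − K)·e^(−rT) = (439.1392 − 474.71) · e^(−0.0508·14/12)
= -35.5708 × 0.942455 = -33.52
Short position value = −(long value) = ₹33.52

₹33.52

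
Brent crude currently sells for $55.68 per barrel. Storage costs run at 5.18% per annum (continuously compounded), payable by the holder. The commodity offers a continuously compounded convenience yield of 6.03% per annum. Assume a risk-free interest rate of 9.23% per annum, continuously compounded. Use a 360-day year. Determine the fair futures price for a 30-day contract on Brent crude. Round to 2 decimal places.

$56.07 per barrel

Net carry = r + u − y = 0.0923 + 0.0518 − 0.0603 = 0.0838
F = S·e^((r+u−y)T) = 55.68 · e^(0.0838 × 30/360) = 55.68 · e^0.006983
= 55.68 × 1.007007 = $56.07 per barrel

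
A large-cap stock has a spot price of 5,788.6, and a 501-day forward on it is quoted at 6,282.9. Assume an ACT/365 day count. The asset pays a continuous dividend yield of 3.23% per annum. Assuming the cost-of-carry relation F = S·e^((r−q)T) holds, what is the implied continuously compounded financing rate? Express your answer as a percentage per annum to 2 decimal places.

9.20%

From F = S·e^((r−q)T): (r − q) = ln(F/S)/T
ln(6282.9/5788.6) = ln(1.085392) = 0.081941
(r − q) = 0.081941 / (501/365) = 0.059698
r = ln(F/S)/T + q = 0.059698 + 0.0323 = 0.091998
r = 9.20%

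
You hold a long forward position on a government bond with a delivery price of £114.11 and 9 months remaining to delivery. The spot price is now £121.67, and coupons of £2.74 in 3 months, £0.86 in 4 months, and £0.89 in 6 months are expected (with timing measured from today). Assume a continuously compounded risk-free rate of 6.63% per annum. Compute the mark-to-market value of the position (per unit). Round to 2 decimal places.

PV(remaining coupons) I = 2.74·e^(−0.0663·3/12) + 0.86·e^(−0.0663·4/12) + 0.89·e^(−0.0663·6/12) = 4.3971
Current forward F = (S − I)·e^(rT) = (121.67 − 4.3971)·e^(0.0663·9/12) = 117.2729 × 1.050982 = 123.2517
Value (long) = (F − K)·e^(−rT) = (123.2517 − 114.11) × 0.951491 = 8.6982
Value = £8.70

£8.70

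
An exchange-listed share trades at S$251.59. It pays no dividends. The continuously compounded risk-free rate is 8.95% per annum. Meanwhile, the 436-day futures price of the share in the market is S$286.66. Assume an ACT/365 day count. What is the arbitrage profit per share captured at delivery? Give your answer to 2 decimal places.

Fair futures: F* = S·e^(carry·T), with carry = r = 0.0895
F* = 251.59 · e^(0.0895 × 436/365) = 251.59 · e^0.106910 = 251.59 × 1.112834 = S$279.9779
Market S$286.66 > fair S$279.9779: forward overpriced → cash-and-carry (buy spot, short the forward).
At maturity, profit = |F_mkt − F*| = |286.66 − 279.9779| = S$6.68 per share

S$6.68 per share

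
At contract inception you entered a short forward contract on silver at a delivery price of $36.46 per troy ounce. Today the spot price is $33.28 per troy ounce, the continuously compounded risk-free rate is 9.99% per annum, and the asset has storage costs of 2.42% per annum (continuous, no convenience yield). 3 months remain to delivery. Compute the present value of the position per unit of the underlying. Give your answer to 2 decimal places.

$2.08 per troy ounce

Current fair forward for the remaining 3 months: F = S·e^((r + u)·T), (r + u) = 0.0999 + 0.0242 = 0.1241
F = 33.28 · e^(0.1241 × 3/12) = 33.28 × 1.031511 = 34.3287
Value of long forward = (F − K)·e^(−rT) = (34.3287 − 36.46) · e^(−0.0999·3/12)
= -2.1313 × 0.975334 = -2.08
Short position value = −(long value) = $2.08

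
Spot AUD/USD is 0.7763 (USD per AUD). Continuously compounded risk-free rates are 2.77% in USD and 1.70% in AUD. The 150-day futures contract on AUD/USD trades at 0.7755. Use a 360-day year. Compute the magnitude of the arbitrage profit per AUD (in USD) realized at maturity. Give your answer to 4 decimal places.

0.0043 per AUD (in USD)

Fair futures: F* = S·e^(carry·T), with carry = (r_USD − r_AUD) = 0.0277 − 0.0170 = 0.0107
F* = 0.7763 · e^(0.0107 × 150/360) = 0.7763 · e^0.004458 = 0.7763 × 1.004468 = 0.7798
Market 0.7755 < fair 0.7798: forward underpriced → reverse cash-and-carry (short spot, go long the forward).
At maturity, profit = |F_mkt − F*| = |0.7755 − 0.7798| = 0.0043 per AUD (in USD)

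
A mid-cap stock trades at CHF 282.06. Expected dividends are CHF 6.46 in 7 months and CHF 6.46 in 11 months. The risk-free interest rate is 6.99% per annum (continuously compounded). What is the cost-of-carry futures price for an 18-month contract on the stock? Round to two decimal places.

PV(dividends) I = 6.46·e^(−0.0699·7/12) + 6.46·e^(−0.0699·11/12)
I = 6.2019 + 6.0591 = 12.2610
F = (S − I)·e^(rT) = (282.06 − 12.2610) · e^(0.0699·18/12)
= 269.7990 · e^0.104850 = 269.7990 × 1.110544 = CHF 299.62

CHF 299.62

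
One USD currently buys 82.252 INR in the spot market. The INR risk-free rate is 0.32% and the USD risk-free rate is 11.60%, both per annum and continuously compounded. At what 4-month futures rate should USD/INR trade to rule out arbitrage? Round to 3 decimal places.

F = S·e^((r_INR − r_USD)T) = 82.252 · e^((0.0032 − 0.1160) × 4/12)
= 82.252 · e^-0.037600 = 82.252 × 0.963098
F = 79.217 INR per USD

79.217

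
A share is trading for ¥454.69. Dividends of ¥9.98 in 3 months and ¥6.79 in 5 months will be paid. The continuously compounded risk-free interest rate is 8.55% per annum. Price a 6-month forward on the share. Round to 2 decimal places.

PV(dividends) I = 9.98·e^(−0.0855·3/12) + 6.79·e^(−0.0855·5/12)
I = 9.7689 + 6.5524 = 16.3213
F = (S − I)·e^(rT) = (454.69 − 16.3213) · e^(0.0855·6/12)
= 438.3687 · e^0.042750 = 438.3687 × 1.043677 = ¥457.52

¥457.52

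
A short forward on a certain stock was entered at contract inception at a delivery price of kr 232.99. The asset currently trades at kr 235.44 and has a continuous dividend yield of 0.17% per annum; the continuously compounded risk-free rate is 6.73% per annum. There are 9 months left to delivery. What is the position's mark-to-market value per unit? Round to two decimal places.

-kr 13.62

Current fair forward for the remaining 9 months: F = S·e^((r − q)·T), (r − q) = 0.0673 − 0.0017 = 0.0656
F = 235.44 · e^(0.0656 × 9/12) = 235.44 × 1.050430 = 247.3132
Value of long forward = (F − K)·e^(−rT) = (247.3132 − 232.99) · e^(−0.0673·9/12)
= 14.3232 × 0.950778 = 13.62
Short position value = −(long value) = -kr 13.62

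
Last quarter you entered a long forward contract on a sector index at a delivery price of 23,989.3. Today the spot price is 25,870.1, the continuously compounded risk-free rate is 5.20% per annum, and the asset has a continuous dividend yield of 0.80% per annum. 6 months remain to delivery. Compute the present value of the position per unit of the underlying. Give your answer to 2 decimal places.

2393.21

Current fair forward for the remaining 6 months: F = S·e^((r − q)·T), (r − q) = 0.0520 − 0.0080 = 0.0440
F = 25870.1 · e^(0.0440 × 6/12) = 25870.1 × 1.02224378 = 26445.5488
Value of long forward = (F − K)·e^(−rT) = (26445.5488 − 23989.3) · e^(−0.0520·6/12)
= 2456.2488 × 0.97433509 = 2393.21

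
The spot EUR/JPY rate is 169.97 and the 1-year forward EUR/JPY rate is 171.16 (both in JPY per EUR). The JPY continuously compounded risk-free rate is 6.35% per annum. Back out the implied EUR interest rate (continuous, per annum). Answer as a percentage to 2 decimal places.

F = S·e^((r_JPY − r_EUR)T) ⇒ r_EUR = r_JPY − ln(F/S)/T
ln(171.16/169.97) = 0.006977; /(1) = 0.006977
r_EUR = 0.0635 − 0.006977 = 0.056523
r_EUR = 5.65%

5.65%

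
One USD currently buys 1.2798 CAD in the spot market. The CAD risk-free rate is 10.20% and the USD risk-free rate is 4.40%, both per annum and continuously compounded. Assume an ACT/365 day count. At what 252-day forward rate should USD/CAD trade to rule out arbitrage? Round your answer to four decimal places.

F = S·e^((r_CAD − r_USD)T) = 1.2798 · e^((0.1020 − 0.0440) × 252/365)
= 1.2798 · e^0.040044 = 1.2798 × 1.040857
F = 1.3321 CAD per USD

1.3321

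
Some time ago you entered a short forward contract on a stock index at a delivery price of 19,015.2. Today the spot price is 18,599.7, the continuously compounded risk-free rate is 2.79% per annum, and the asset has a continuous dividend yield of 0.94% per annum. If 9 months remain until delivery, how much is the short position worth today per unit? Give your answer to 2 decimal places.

Current fair forward for the remaining 9 months: F = S·e^((r − q)·T), (r − q) = 0.0279 − 0.0094 = 0.0185
F = 18599.7 · e^(0.0185 × 9/12) = 18599.7 × 1.01397170 = 18859.5694
Value of long forward = (F − K)·e^(−rT) = (18859.5694 − 19015.2) · e^(−0.0279·9/12)
= -155.6306 × 0.97929241 = -152.41
Short position value = −(long value) = 152.41

152.41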